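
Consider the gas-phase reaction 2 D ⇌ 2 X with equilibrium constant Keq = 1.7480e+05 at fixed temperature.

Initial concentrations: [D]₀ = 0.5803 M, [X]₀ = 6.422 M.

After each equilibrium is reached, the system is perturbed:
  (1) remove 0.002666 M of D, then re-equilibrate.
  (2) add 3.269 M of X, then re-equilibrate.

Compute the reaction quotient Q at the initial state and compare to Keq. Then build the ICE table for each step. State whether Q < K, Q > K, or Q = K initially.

Q₀ = 122.5; Q < K (proceeds forward)

Q₀ = 122.5 vs Keq = 1.7480e+05 ⇒ Q<K, forward
Step 1:
                   D          X
  I           0.5803      6.422
  C          -0.5636     0.5636
  E          0.01671      6.986
  solve Keq expr → x = 0.2818; check Q = 1.7480e+05
Then remove 0.002666 M of D.
Step 2:
                   D          X
  I          0.01404      6.986
  C          0.00266   -0.00266
  E           0.0167      6.983
  solve Keq expr → x = -0.00133; check Q = 1.7480e+05
Then add 3.269 M of X.
Step 3:
                   D          X
  I           0.0167      10.25
  C           0.0078    -0.0078
  E           0.0245      10.24
  solve Keq expr → x = -0.0039; check Q = 1.7480e+05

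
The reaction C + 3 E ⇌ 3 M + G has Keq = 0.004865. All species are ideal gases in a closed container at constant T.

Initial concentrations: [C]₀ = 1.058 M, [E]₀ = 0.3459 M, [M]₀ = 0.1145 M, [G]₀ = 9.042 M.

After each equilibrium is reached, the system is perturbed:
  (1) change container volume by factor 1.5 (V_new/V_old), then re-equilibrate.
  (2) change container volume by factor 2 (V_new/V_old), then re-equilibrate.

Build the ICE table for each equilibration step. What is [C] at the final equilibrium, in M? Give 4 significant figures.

[C]_eq = 0.3614 M

Q₀ = 0.31 vs Keq = 0.004865 ⇒ Q>K, reverse
Step 1:
                   C          E          M          G
  Initial      1.058     0.3459     0.1145      9.042
  Change     0.02632    0.07896   -0.07896   -0.02632
  Equil        1.084     0.4249    0.03554      9.016
  solve Keq expr → x = -0.02632; check Q = 0.004865
Then change container volume by factor 1.5 (V_new/V_old).
Step 2:
                   C          E          M          G
  Initial     0.7229     0.2832    0.02369       6.01
  Change           0          0          0          0
  Equil       0.7229     0.2832    0.02369       6.01
  solve Keq expr → x = 0; check Q = 0.004865
Then change container volume by factor 2 (V_new/V_old).
Step 3:
                   C          E          M          G
  Initial     0.3614     0.1416    0.01185      3.005
  Change           0          0          0          0
  Equil       0.3614     0.1416    0.01185      3.005
  solve Keq expr → x = 0; check Q = 0.004865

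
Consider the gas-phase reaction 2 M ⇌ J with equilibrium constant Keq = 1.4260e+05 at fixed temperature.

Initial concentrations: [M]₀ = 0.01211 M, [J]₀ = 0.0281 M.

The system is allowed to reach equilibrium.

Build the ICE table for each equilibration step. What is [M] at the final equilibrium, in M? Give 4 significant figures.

Q₀ = 191.6 vs Keq = 1.4260e+05 ⇒ Q<K, forward
Step 1:
                    M           J
  Initial     0.01211      0.0281
  Change     -0.01162    0.005811
  Equil    4.8765e-04     0.03391
  solve Keq expr → x = 0.005811; check Q = 1.4260e+05

[M]_eq = 4.8765e-04 M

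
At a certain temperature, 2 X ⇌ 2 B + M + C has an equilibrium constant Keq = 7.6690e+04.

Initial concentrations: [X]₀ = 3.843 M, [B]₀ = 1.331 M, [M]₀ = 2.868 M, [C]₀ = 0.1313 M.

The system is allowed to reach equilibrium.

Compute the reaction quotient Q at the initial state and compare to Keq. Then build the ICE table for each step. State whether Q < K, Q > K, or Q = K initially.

Q₀ = 0.04517 vs Keq = 7.6690e+04 ⇒ Q<K, forward
Step 1:
                   X          B          M          C
  init         3.843      1.331      2.868     0.1313
  Δ           -3.786      3.786      1.893      1.893
  eq         0.05736      5.117      4.761      2.024
  solve Keq expr → x = 1.893; check Q = 7.6690e+04

Q₀ = 0.04517; Q < K (proceeds forward)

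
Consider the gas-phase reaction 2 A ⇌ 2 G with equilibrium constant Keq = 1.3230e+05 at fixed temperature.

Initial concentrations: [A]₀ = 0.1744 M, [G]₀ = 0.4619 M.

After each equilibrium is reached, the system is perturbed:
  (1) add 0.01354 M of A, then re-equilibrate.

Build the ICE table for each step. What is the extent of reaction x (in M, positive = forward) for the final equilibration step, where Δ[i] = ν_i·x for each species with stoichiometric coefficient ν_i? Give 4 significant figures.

x = 0.006751 M

Q₀ = 7.015 vs Keq = 1.3230e+05 ⇒ Q<K, forward
Step 1:
                   A          G
  I           0.1744     0.4619
  C          -0.1727     0.1727
  E         0.001745     0.6346
  solve Keq expr → x = 0.08633; check Q = 1.3230e+05
Then add 0.01354 M of A.
Step 2:
                   A          G
  I          0.01528     0.6346
  C          -0.0135     0.0135
  E         0.001782     0.6481
  solve Keq expr → x = 0.006751; check Q = 1.3230e+05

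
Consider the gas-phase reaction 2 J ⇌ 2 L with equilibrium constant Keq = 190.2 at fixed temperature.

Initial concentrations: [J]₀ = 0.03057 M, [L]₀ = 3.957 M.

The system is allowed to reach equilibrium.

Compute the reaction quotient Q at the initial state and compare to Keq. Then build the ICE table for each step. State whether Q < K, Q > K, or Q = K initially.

Q₀ = 1.6755e+04; Q > K (proceeds reverse)

Q₀ = 1.6755e+04 vs Keq = 190.2 ⇒ Q>K, reverse
Step 1:
                   J          L
  Initial    0.03057      3.957
  Change       0.239     -0.239
  Equil       0.2696      3.718
  solve Keq expr → x = -0.1195; check Q = 190.2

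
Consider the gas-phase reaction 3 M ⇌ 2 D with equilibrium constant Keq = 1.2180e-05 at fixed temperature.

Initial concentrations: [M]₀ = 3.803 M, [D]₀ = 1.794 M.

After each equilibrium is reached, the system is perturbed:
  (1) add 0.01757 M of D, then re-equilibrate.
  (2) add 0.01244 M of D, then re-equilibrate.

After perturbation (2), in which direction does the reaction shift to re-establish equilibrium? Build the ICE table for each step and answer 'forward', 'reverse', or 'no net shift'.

Direction: reverse

Q₀ = 0.05851 vs Keq = 1.2180e-05 ⇒ Q>K, reverse
Step 1:
                    M           D
  init          3.803       1.794
  Δ             2.606      -1.737
  eq            6.409     0.05663
  solve Keq expr → x = -0.8687; check Q = 1.2180e-05
Then add 0.01757 M of D.
Step 2:
                    M           D
  init          6.409      0.0742
  Δ           0.02584    -0.01723
  eq            6.435     0.05697
  solve Keq expr → x = -0.008614; check Q = 1.2180e-05
Then add 0.01244 M of D.
Step 3:
                    M           D
  init          6.435     0.06941
  Δ            0.0183     -0.0122
  eq            6.453     0.05721
  solve Keq expr → x = -0.006098; check Q = 1.2180e-05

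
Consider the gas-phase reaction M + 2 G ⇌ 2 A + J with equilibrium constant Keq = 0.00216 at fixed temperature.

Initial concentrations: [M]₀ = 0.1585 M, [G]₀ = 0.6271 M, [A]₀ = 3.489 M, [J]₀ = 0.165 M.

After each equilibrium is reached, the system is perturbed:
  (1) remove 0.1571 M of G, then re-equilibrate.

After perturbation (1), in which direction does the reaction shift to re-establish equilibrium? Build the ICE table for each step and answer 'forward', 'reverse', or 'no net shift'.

Q₀ = 32.22 vs Keq = 0.00216 ⇒ Q>K, reverse
Step 1:
                   M          G          A          J
  I           0.1585     0.6271      3.489      0.165
  C           0.1649     0.3299    -0.3299    -0.1649
  E           0.3234      0.957      3.159 6.4107e-05
  solve Keq expr → x = -0.1649; check Q = 0.00216
Then remove 0.1571 M of G.
Step 2:
                   M          G          A          J
  I           0.3234     0.7999      3.159 6.4107e-05
  C       1.9312e-05 3.8625e-05 -3.8625e-05 -1.9312e-05
  E           0.3235     0.7999      3.159 4.4795e-05
  solve Keq expr → x = -1.9312e-05; check Q = 0.00216

Direction: reverse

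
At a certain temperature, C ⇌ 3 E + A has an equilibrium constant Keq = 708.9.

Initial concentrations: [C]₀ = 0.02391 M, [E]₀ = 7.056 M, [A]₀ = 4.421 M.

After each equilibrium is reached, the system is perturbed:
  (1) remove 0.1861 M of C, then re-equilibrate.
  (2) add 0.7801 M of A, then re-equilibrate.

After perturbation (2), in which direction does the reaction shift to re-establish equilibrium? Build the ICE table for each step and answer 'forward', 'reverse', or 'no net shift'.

Q₀ = 6.4956e+04 vs Keq = 708.9 ⇒ Q>K, reverse
Step 1:
                  C         E         A
  init      0.02391     7.056     4.421
  Δ          0.6641    -1.992   -0.6641
  eq          0.688     5.064     3.757
  solve Keq expr → x = -0.6641; check Q = 708.9
Then remove 0.1861 M of C.
Step 2:
                  C         E         A
  init       0.5019     5.064     3.757
  Δ         0.08007   -0.2402  -0.08007
  eq          0.582     4.823     3.677
  solve Keq expr → x = -0.08007; check Q = 708.9
Then add 0.7801 M of A.
Step 3:
                  C         E         A
  init        0.582     4.823     4.457
  Δ         0.05105   -0.1532  -0.05105
  eq         0.6331      4.67     4.406
  solve Keq expr → x = -0.05105; check Q = 708.9

Direction: reverse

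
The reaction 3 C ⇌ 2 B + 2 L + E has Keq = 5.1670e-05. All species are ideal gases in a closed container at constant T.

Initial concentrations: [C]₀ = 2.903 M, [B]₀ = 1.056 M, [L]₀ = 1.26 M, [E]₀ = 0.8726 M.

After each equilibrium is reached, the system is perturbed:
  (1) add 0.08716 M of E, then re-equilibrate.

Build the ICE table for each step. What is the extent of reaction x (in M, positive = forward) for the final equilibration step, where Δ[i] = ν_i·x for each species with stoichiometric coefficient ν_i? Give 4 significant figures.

Q₀ = 0.06315 vs Keq = 5.1670e-05 ⇒ Q>K, reverse
Step 1:
                   C          B          L          E
  Initial      2.903      1.056       1.26     0.8726
  Change        1.26      -0.84      -0.84      -0.42
  Equil        4.163      0.216       0.42     0.4526
  solve Keq expr → x = -0.42; check Q = 5.1670e-05
Then add 0.08716 M of E.
Step 2:
                   C          B          L          E
  Initial      4.163      0.216       0.42     0.5398
  Change     0.01618   -0.01078   -0.01078  -0.005392
  Equil        4.179     0.2053     0.4093     0.5344
  solve Keq expr → x = -0.005392; check Q = 5.1670e-05

x = -0.005392 M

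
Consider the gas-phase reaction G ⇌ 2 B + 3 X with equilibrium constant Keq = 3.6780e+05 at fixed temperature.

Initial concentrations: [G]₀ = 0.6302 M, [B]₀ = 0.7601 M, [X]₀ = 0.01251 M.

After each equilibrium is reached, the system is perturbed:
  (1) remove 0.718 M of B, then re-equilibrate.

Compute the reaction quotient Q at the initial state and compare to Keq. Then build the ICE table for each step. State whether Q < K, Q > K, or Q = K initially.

Q₀ = 1.7949e-06; Q < K (proceeds forward)

Q₀ = 1.7949e-06 vs Keq = 3.6780e+05 ⇒ Q<K, forward
Step 1:
                   G          B          X
  I           0.6302     0.7601    0.01251
  C          -0.6301       1.26       1.89
  E       7.6467e-05       2.02      1.903
  solve Keq expr → x = 0.6301; check Q = 3.6780e+05
Then remove 0.718 M of B.
Step 2:
                   G          B          X
  I       7.6467e-05      1.302      1.903
  C       -4.4682e-05 8.9363e-05 1.3405e-04
  E       3.1785e-05      1.302      1.903
  solve Keq expr → x = 4.4682e-05; check Q = 3.6780e+05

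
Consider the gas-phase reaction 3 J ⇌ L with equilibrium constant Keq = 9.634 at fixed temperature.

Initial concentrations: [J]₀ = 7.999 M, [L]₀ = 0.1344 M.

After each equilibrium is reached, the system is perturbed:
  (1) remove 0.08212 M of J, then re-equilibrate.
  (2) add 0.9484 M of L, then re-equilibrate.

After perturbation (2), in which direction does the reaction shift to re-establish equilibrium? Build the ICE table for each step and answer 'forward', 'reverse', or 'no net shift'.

Q₀ = 2.6260e-04 vs Keq = 9.634 ⇒ Q<K, forward
Step 1:
                   J          L
  Initial      7.999     0.1344
  Change      -7.354      2.451
  Equil        0.645      2.586
  solve Keq expr → x = 2.451; check Q = 9.634
Then remove 0.08212 M of J.
Step 2:
                   J          L
  Initial     0.5629      2.586
  Change      0.0799   -0.02663
  Equil       0.6428      2.559
  solve Keq expr → x = -0.02663; check Q = 9.634
Then add 0.9484 M of L.
Step 3:
                   J          L
  Initial     0.6428      3.507
  Change     0.06965   -0.02322
  Equil       0.7125      3.484
  solve Keq expr → x = -0.02322; check Q = 9.634

Direction: reverse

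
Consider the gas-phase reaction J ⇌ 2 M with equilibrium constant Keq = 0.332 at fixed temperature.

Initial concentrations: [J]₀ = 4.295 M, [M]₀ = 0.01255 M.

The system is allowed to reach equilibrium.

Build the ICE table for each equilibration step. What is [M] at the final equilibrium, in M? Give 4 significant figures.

[M]_eq = 1.115 M

Q₀ = 3.6671e-05 vs Keq = 0.332 ⇒ Q<K, forward
Step 1:
                   J          M
  Initial      4.295    0.01255
  Change     -0.5512      1.102
  Equil        3.744      1.115
  solve Keq expr → x = 0.5512; check Q = 0.332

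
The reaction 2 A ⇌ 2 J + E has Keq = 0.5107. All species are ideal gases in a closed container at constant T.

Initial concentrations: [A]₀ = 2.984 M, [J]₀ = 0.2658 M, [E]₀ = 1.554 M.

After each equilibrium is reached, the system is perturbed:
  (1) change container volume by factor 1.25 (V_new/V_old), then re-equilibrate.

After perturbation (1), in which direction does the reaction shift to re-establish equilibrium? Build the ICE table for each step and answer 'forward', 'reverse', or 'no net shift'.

Q₀ = 0.01233 vs Keq = 0.5107 ⇒ Q<K, forward
Step 1:
                  A         J         E
  init        2.984    0.2658     1.554
  Δ         -0.8307    0.8307    0.4154
  eq          2.153     1.097     1.969
  solve Keq expr → x = 0.4154; check Q = 0.5107
Then change container volume by factor 1.25 (V_new/V_old).
Step 2:
                  A         J         E
  init        1.723    0.8772     1.575
  Δ        -0.06029   0.06029   0.03014
  eq          1.662    0.9375     1.606
  solve Keq expr → x = 0.03014; check Q = 0.5107

Direction: forward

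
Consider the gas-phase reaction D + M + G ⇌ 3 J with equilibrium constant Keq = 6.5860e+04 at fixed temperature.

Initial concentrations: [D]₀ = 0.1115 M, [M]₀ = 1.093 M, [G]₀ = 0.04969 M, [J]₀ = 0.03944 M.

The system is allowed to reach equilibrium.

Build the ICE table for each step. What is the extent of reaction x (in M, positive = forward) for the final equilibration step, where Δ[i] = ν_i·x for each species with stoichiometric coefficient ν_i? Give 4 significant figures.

x = 0.04969 M

Q₀ = 0.01013 vs Keq = 6.5860e+04 ⇒ Q<K, forward
Step 1:
                  D         M         G         J
  I          0.1115     1.093   0.04969   0.03944
  C        -0.04969  -0.04969  -0.04969    0.1491
  E         0.06181     1.043 1.5771e-06    0.1885
  solve Keq expr → x = 0.04969; check Q = 6.5860e+04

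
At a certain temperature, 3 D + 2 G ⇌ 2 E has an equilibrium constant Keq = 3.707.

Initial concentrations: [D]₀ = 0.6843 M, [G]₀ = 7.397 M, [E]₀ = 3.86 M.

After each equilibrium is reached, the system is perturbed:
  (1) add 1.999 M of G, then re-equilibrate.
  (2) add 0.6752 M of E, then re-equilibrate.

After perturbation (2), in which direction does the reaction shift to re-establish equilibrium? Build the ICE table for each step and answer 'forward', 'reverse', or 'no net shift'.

Direction: reverse

Q₀ = 0.8498 vs Keq = 3.707 ⇒ Q<K, forward
Step 1:
                  D         G         E
  I          0.6843     7.397      3.86
  C         -0.2471   -0.1648    0.1648
  E          0.4372     7.232     4.025
  solve Keq expr → x = 0.08238; check Q = 3.707
Then add 1.999 M of G.
Step 2:
                  D         G         E
  I          0.4372     9.231     4.025
  C        -0.06198  -0.04132   0.04132
  E          0.3752      9.19     4.066
  solve Keq expr → x = 0.02066; check Q = 3.707
Then add 0.6752 M of E.
Step 3:
                  D         G         E
  I          0.3752      9.19     4.741
  C         0.03821   0.02547  -0.02547
  E          0.4134     9.215     4.716
  solve Keq expr → x = -0.01274; check Q = 3.707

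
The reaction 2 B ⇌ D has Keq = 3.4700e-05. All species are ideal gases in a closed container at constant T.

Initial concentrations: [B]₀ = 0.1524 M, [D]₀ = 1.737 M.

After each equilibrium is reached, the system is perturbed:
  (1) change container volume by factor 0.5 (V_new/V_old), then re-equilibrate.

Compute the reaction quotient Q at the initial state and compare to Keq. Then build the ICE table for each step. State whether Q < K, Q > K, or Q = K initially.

Q₀ = 74.79 vs Keq = 3.4700e-05 ⇒ Q>K, reverse
Step 1:
                  B         D
  init       0.1524     1.737
  Δ           3.473    -1.737
  eq          3.625 4.5610e-04
  solve Keq expr → x = -1.737; check Q = 3.4700e-05
Then change container volume by factor 0.5 (V_new/V_old).
Step 2:
                  B         D
  init        7.251 9.1220e-04
  Δ       -0.001823 9.1129e-04
  eq          7.249  0.001823
  solve Keq expr → x = 9.1129e-04; check Q = 3.4700e-05

Q₀ = 74.79; Q > K (proceeds reverse)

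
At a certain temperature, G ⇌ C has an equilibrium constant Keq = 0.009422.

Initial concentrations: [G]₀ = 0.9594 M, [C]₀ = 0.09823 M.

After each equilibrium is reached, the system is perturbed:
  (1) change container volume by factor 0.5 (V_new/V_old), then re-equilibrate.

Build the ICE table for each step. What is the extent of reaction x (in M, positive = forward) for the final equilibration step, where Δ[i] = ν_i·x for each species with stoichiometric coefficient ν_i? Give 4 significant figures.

Q₀ = 0.1024 vs Keq = 0.009422 ⇒ Q>K, reverse
Step 1:
                  G         C
  Initial    0.9594   0.09823
  Change    0.08836  -0.08836
  Equil       1.048  0.009872
  solve Keq expr → x = -0.08836; check Q = 0.009422
Then change container volume by factor 0.5 (V_new/V_old).
Step 2:
                  G         C
  Initial     2.096   0.01974
  Change          0         0
  Equil       2.096   0.01974
  solve Keq expr → x = 0; check Q = 0.009422

x = 0 M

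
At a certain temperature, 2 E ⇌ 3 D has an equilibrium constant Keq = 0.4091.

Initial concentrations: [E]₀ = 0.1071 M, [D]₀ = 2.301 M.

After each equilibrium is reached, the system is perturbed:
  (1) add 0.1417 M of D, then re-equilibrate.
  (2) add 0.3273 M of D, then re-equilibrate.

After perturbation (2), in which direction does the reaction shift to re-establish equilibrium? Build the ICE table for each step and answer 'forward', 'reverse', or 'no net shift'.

Direction: reverse

Q₀ = 1062 vs Keq = 0.4091 ⇒ Q>K, reverse
Step 1:
                   E          D
  Initial     0.1071      2.301
  Change       1.003     -1.505
  Equil         1.11      0.796
  solve Keq expr → x = -0.5017; check Q = 0.4091
Then add 0.1417 M of D.
Step 2:
                   E          D
  Initial       1.11     0.9377
  Change     0.07182    -0.1077
  Equil        1.182       0.83
  solve Keq expr → x = -0.03591; check Q = 0.4091
Then add 0.3273 M of D.
Step 3:
                   E          D
  Initial      1.182      1.157
  Change      0.1672    -0.2508
  Equil        1.349     0.9065
  solve Keq expr → x = -0.0836; check Q = 0.4091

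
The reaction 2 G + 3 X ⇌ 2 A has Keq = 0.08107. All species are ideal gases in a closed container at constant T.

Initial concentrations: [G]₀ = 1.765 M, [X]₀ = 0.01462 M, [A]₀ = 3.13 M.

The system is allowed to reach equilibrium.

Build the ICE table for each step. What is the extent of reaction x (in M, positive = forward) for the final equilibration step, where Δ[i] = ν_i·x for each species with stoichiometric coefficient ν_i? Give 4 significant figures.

x = -0.5841 M

Q₀ = 1.0064e+06 vs Keq = 0.08107 ⇒ Q>K, reverse
Step 1:
                  G         X         A
  init        1.765   0.01462      3.13
  Δ           1.168     1.752    -1.168
  eq          2.933     1.767     1.962
  solve Keq expr → x = -0.5841; check Q = 0.08107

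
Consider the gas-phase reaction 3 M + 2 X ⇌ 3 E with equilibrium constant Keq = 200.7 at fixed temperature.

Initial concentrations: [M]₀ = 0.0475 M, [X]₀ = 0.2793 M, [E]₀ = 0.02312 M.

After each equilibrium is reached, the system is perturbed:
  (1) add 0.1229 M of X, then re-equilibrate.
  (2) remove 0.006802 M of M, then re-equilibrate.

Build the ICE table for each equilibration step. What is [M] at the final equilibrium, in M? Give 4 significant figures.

Q₀ = 1.478 vs Keq = 200.7 ⇒ Q<K, forward
Step 1:
                    M           X           E
  Initial      0.0475      0.2793     0.02312
  Change     -0.02669     -0.0178     0.02669
  Equil       0.02081      0.2615     0.04981
  solve Keq expr → x = 0.008898; check Q = 200.7
Then add 0.1229 M of X.
Step 2:
                    M           X           E
  Initial     0.02081      0.3844     0.04981
  Change    -0.003509   -0.002339    0.003509
  Equil        0.0173      0.3821     0.05332
  solve Keq expr → x = 0.00117; check Q = 200.7
Then remove 0.006802 M of M.
Step 3:
                    M           X           E
  Initial      0.0105      0.3821     0.05332
  Change     0.005067    0.003378   -0.005067
  Equil       0.01556      0.3854     0.04826
  solve Keq expr → x = -0.001689; check Q = 200.7

[M]_eq = 0.01556 M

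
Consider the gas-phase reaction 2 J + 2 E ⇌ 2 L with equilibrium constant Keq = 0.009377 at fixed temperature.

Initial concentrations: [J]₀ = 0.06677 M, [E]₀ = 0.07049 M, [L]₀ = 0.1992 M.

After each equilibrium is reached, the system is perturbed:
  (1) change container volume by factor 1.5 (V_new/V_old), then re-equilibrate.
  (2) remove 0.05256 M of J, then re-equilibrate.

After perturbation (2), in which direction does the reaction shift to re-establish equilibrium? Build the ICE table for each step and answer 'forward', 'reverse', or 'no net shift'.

Q₀ = 1791 vs Keq = 0.009377 ⇒ Q>K, reverse
Step 1:
                    J           E           L
  Initial     0.06677     0.07049      0.1992
  Change       0.1926      0.1926     -0.1926
  Equil        0.2594      0.2631    0.006607
  solve Keq expr → x = -0.0963; check Q = 0.009377
Then change container volume by factor 1.5 (V_new/V_old).
Step 2:
                    J           E           L
  Initial      0.1729      0.1754    0.004405
  Change      0.00142     0.00142    -0.00142
  Equil        0.1743      0.1768    0.002985
  solve Keq expr → x = -7.1011e-04; check Q = 0.009377
Then remove 0.05256 M of J.
Step 3:
                    J           E           L
  Initial      0.1218      0.1768    0.002985
  Change   8.7453e-04  8.7453e-04 -8.7453e-04
  Equil        0.1226      0.1777     0.00211
  solve Keq expr → x = -4.3727e-04; check Q = 0.009377

Direction: reverse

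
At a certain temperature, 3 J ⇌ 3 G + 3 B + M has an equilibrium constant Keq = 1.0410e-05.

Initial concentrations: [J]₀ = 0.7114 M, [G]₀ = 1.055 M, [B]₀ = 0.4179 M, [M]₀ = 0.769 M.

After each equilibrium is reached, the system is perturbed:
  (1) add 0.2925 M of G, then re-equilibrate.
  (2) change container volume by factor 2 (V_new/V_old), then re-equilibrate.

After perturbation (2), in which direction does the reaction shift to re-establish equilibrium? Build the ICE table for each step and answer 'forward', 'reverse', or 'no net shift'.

Q₀ = 0.183 vs Keq = 1.0410e-05 ⇒ Q>K, reverse
Step 1:
                    J           G           B           M
  I            0.7114       1.055      0.4179       0.769
  C            0.3773     -0.3773     -0.3773     -0.1258
  E             1.089      0.6777     0.04063      0.6432
  solve Keq expr → x = -0.1258; check Q = 1.0410e-05
Then add 0.2925 M of G.
Step 2:
                    J           G           B           M
  I             1.089      0.9702     0.04063      0.6432
  C           0.01154    -0.01154    -0.01154   -0.003848
  E               1.1      0.9587     0.02909      0.6394
  solve Keq expr → x = -0.003848; check Q = 1.0410e-05
Then change container volume by factor 2 (V_new/V_old).
Step 3:
                    J           G           B           M
  I            0.5501      0.4793     0.01454      0.3197
  C          -0.01923     0.01923     0.01923    0.006411
  E            0.5309      0.4986     0.03378      0.3261
  solve Keq expr → x = 0.006411; check Q = 1.0410e-05

Direction: forward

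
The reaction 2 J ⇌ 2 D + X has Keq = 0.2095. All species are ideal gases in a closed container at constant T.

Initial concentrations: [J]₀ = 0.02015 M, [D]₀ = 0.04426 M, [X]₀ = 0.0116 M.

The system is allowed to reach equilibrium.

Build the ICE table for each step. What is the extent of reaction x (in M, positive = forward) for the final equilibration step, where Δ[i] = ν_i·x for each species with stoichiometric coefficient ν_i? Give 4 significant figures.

Q₀ = 0.05597 vs Keq = 0.2095 ⇒ Q<K, forward
Step 1:
                   J          D          X
  init       0.02015    0.04426     0.0116
  Δ        -0.006591   0.006591   0.003295
  eq         0.01356    0.05085     0.0149
  solve Keq expr → x = 0.003295; check Q = 0.2095

x = 0.003295 M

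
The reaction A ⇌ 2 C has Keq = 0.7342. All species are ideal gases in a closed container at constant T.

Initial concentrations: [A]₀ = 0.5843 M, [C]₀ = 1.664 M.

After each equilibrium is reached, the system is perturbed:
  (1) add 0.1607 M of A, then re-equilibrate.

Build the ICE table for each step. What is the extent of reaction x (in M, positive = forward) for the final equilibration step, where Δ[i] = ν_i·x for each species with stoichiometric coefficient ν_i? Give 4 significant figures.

Q₀ = 4.739 vs Keq = 0.7342 ⇒ Q>K, reverse
Step 1:
                    A           C
  init         0.5843       1.664
  Δ            0.4057     -0.8114
  eq             0.99      0.8526
  solve Keq expr → x = -0.4057; check Q = 0.7342
Then add 0.1607 M of A.
Step 2:
                    A           C
  init          1.151      0.8526
  Δ          -0.02773     0.05545
  eq            1.123       0.908
  solve Keq expr → x = 0.02773; check Q = 0.7342

x = 0.02773 M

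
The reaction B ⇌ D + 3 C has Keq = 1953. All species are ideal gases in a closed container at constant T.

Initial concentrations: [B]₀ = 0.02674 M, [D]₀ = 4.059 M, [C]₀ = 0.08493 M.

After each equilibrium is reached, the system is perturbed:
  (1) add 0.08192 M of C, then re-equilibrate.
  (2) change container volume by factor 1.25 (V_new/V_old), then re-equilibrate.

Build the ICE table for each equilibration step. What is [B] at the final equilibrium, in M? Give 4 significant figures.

[B]_eq = 1.2916e-05 M

Q₀ = 0.09299 vs Keq = 1953 ⇒ Q<K, forward
Step 1:
                    B           D           C
  I           0.02674       4.059     0.08493
  C          -0.02673     0.02673     0.08019
  E        9.4185e-06       4.086      0.1651
  solve Keq expr → x = 0.02673; check Q = 1953
Then add 0.08192 M of C.
Step 2:
                    B           D           C
  I        9.4185e-06       4.086       0.247
  C        2.2097e-05 -2.2097e-05 -6.6292e-05
  E        3.1516e-05       4.086       0.247
  solve Keq expr → x = -2.2097e-05; check Q = 1953
Then change container volume by factor 1.25 (V_new/V_old).
Step 3:
                    B           D           C
  I        2.5213e-05       3.269      0.1976
  C       -1.2296e-05  1.2296e-05  3.6889e-05
  E        1.2916e-05       3.269      0.1976
  solve Keq expr → x = 1.2296e-05; check Q = 1953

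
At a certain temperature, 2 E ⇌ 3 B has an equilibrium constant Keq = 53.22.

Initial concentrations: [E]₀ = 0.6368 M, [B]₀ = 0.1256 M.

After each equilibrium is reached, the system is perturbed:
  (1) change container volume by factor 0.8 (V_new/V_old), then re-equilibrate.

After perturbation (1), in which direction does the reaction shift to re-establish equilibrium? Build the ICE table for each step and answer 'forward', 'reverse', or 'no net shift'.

Q₀ = 0.004886 vs Keq = 53.22 ⇒ Q<K, forward
Step 1:
                  E         B
  Initial    0.6368    0.1256
  Change     -0.519    0.7785
  Equil      0.1178    0.9041
  solve Keq expr → x = 0.2595; check Q = 53.22
Then change container volume by factor 0.8 (V_new/V_old).
Step 2:
                  E         B
  Initial    0.1473      1.13
  Change    0.01311  -0.01966
  Equil      0.1604      1.11
  solve Keq expr → x = -0.006553; check Q = 53.22

Direction: reverse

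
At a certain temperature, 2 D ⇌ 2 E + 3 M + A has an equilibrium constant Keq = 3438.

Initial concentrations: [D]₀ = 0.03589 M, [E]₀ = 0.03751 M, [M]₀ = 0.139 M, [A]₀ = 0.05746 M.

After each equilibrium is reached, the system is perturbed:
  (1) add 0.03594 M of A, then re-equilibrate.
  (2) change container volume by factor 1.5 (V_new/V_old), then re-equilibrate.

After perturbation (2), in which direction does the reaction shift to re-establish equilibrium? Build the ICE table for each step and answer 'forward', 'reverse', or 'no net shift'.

Q₀ = 1.6856e-04 vs Keq = 3438 ⇒ Q<K, forward
Step 1:
                    D           E           M           A
  Initial     0.03589     0.03751       0.139     0.05746
  Change     -0.03586     0.03586     0.05379     0.01793
  Equil    2.9084e-05     0.07337      0.1928     0.07539
  solve Keq expr → x = 0.01793; check Q = 3438
Then add 0.03594 M of A.
Step 2:
                    D           E           M           A
  Initial  2.9084e-05     0.07337      0.1928      0.1113
  Change   6.2530e-06 -6.2530e-06 -9.3795e-06 -3.1265e-06
  Equil    3.5337e-05     0.07336      0.1928      0.1113
  solve Keq expr → x = -3.1265e-06; check Q = 3438
Then change container volume by factor 1.5 (V_new/V_old).
Step 3:
                    D           E           M           A
  Initial  2.3558e-05     0.04891      0.1285     0.07422
  Change  -1.3082e-05  1.3082e-05  1.9623e-05  6.5411e-06
  Equil    1.0476e-05     0.04892      0.1285     0.07422
  solve Keq expr → x = 6.5411e-06; check Q = 3438

Direction: forward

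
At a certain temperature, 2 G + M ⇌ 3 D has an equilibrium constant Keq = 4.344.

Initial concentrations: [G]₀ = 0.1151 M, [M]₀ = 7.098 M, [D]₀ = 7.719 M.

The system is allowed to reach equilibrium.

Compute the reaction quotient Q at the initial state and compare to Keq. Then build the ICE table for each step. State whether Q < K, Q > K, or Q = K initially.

Q₀ = 4891; Q > K (proceeds reverse)

Q₀ = 4891 vs Keq = 4.344 ⇒ Q>K, reverse
Step 1:
                  G         M         D
  init       0.1151     7.098     7.719
  Δ           1.796     0.898    -2.694
  eq          1.911     7.996     5.025
  solve Keq expr → x = -0.898; check Q = 4.344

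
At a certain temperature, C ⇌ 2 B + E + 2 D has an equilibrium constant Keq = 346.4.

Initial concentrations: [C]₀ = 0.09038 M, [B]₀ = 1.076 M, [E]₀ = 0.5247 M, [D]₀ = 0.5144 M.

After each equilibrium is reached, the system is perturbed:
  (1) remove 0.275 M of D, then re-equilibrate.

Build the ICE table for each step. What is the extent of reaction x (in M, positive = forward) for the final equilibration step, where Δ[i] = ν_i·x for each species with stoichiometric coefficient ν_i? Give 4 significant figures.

Q₀ = 1.779 vs Keq = 346.4 ⇒ Q<K, forward
Step 1:
                    C           B           E           D
  init        0.09038       1.076      0.5247      0.5144
  Δ          -0.08904      0.1781     0.08904      0.1781
  eq         0.001336       1.254      0.6137      0.6925
  solve Keq expr → x = 0.08904; check Q = 346.4
Then remove 0.275 M of D.
Step 2:
                    C           B           E           D
  init       0.001336       1.254      0.6137      0.4175
  Δ       -8.4464e-04    0.001689  8.4464e-04    0.001689
  eq       4.9162e-04       1.256      0.6146      0.4192
  solve Keq expr → x = 8.4464e-04; check Q = 346.4

x = 8.4464e-04 M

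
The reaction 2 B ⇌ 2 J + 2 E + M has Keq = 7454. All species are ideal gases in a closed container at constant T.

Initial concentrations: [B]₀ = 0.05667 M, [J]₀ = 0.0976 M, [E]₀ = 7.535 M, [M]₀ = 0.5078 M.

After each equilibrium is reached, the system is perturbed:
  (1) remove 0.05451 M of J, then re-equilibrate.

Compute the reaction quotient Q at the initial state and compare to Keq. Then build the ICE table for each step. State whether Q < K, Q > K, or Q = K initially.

Q₀ = 85.52; Q < K (proceeds forward)

Q₀ = 85.52 vs Keq = 7454 ⇒ Q<K, forward
Step 1:
                    B           J           E           M
  Initial     0.05667      0.0976       7.535      0.5078
  Change     -0.04739     0.04739     0.04739     0.02369
  Equil      0.009283       0.145       7.582      0.5315
  solve Keq expr → x = 0.02369; check Q = 7454
Then remove 0.05451 M of J.
Step 2:
                    B           J           E           M
  Initial    0.009283     0.09048       7.582      0.5315
  Change    -0.003269    0.003269    0.003269    0.001634
  Equil      0.006014     0.09375       7.586      0.5331
  solve Keq expr → x = 0.001634; check Q = 7454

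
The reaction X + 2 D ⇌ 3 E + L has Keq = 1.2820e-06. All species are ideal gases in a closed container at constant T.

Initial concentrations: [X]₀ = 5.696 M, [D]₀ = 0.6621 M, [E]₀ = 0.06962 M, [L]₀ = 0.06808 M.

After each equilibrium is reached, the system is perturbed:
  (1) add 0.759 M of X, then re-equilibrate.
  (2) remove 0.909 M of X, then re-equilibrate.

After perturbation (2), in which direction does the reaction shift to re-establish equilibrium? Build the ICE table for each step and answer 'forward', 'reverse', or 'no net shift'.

Direction: reverse

Q₀ = 9.2004e-06 vs Keq = 1.2820e-06 ⇒ Q>K, reverse
Step 1:
                    X           D           E           L
  Initial       5.696      0.6621     0.06962     0.06808
  Change      0.01024     0.02047    -0.03071    -0.01024
  Equil         5.706      0.6826     0.03891     0.05784
  solve Keq expr → x = -0.01024; check Q = 1.2820e-06
Then add 0.759 M of X.
Step 2:
                    X           D           E           L
  Initial       6.465      0.6826     0.03891     0.05784
  Change  -4.9916e-04 -9.9832e-04    0.001497  4.9916e-04
  Equil         6.465      0.6816     0.04041     0.05834
  solve Keq expr → x = 4.9916e-04; check Q = 1.2820e-06
Then remove 0.909 M of X.
Step 3:
                    X           D           E           L
  Initial       5.556      0.6816     0.04041     0.05834
  Change   6.0339e-04    0.001207    -0.00181 -6.0339e-04
  Equil         5.556      0.6828      0.0386     0.05774
  solve Keq expr → x = -6.0339e-04; check Q = 1.2820e-06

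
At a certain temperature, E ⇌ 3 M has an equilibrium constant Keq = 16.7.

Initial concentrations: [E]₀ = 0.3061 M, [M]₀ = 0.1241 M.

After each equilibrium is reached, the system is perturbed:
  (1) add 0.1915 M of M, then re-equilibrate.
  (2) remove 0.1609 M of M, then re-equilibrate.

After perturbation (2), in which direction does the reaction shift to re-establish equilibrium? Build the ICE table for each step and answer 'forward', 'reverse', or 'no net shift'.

Direction: forward

Q₀ = 0.006244 vs Keq = 16.7 ⇒ Q<K, forward
Step 1:
                  E         M
  Initial    0.3061    0.1241
  Change    -0.2613    0.7838
  Equil     0.04482    0.9079
  solve Keq expr → x = 0.2613; check Q = 16.7
Then add 0.1915 M of M.
Step 2:
                  E         M
  Initial   0.04482     1.099
  Change    0.02154  -0.06462
  Equil     0.06636     1.035
  solve Keq expr → x = -0.02154; check Q = 16.7
Then remove 0.1609 M of M.
Step 3:
                  E         M
  Initial   0.06636    0.8739
  Change   -0.01835   0.05505
  Equil     0.04801     0.929
  solve Keq expr → x = 0.01835; check Q = 16.7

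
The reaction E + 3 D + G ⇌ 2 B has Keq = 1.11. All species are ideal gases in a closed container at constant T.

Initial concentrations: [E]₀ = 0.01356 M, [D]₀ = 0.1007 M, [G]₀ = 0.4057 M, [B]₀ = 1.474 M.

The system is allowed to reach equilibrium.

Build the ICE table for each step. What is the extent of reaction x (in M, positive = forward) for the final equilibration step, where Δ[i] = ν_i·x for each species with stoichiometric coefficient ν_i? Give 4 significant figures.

Q₀ = 3.8676e+05 vs Keq = 1.11 ⇒ Q>K, reverse
Step 1:
                  E         D         G         B
  I         0.01356    0.1007    0.4057     1.474
  C           0.365     1.095     0.365     -0.73
  E          0.3786     1.196    0.7707     0.744
  solve Keq expr → x = -0.365; check Q = 1.11

x = -0.365 M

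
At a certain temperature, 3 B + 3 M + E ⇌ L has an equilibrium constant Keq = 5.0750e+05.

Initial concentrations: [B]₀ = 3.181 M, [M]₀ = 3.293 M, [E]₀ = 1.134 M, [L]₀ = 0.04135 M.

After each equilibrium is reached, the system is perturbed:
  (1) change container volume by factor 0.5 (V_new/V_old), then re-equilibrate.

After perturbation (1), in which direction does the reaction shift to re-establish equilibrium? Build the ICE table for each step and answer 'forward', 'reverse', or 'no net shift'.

Q₀ = 3.1725e-05 vs Keq = 5.0750e+05 ⇒ Q<K, forward
Step 1:
                    B           M           E           L
  Initial       3.181       3.293       1.134     0.04135
  Change       -3.065      -3.065      -1.022       1.022
  Equil        0.1162      0.2282      0.1124       1.063
  solve Keq expr → x = 1.022; check Q = 5.0751e+05
Then change container volume by factor 0.5 (V_new/V_old).
Step 2:
                    B           M           E           L
  Initial      0.2324      0.4564      0.2248       2.126
  Change      -0.1409     -0.1409    -0.04695     0.04695
  Equil       0.09152      0.3155      0.1778       2.173
  solve Keq expr → x = 0.04695; check Q = 5.0750e+05

Direction: forward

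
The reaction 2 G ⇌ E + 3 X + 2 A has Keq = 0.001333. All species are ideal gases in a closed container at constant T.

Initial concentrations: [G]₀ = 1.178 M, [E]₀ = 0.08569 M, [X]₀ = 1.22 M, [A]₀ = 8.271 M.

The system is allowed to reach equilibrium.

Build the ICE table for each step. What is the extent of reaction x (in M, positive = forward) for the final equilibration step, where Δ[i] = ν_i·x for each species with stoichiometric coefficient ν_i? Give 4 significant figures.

x = -0.08565 M

Q₀ = 7.671 vs Keq = 0.001333 ⇒ Q>K, reverse
Step 1:
                    G           E           X           A
  Initial       1.178     0.08569        1.22       8.271
  Change       0.1713    -0.08565     -0.2569     -0.1713
  Equil         1.349  4.1415e-05      0.9631         8.1
  solve Keq expr → x = -0.08565; check Q = 0.001333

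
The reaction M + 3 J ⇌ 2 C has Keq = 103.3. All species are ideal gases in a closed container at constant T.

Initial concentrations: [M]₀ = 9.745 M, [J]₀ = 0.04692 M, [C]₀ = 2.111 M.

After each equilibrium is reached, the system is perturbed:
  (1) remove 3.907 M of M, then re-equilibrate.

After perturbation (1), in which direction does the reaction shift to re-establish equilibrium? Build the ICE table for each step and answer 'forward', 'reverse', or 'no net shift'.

Q₀ = 4427 vs Keq = 103.3 ⇒ Q>K, reverse
Step 1:
                    M           J           C
  I             9.745     0.04692       2.111
  C           0.03771      0.1131    -0.07542
  E             9.783      0.1601       2.036
  solve Keq expr → x = -0.03771; check Q = 103.3
Then remove 3.907 M of M.
Step 2:
                    M           J           C
  I             5.876      0.1601       2.036
  C          0.009456     0.02837    -0.01891
  E             5.885      0.1884       2.017
  solve Keq expr → x = -0.009456; check Q = 103.3

Direction: reverse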